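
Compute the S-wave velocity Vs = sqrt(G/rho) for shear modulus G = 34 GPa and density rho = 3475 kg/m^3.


Convert G to Pa: G = 34e9 Pa
Compute G/rho = 34e9 / 3475 = 9784172.6619
Vs = sqrt(9784172.6619) = 3127.97 m/s

3127.97


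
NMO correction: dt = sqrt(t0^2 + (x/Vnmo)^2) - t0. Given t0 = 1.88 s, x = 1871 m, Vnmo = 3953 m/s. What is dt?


x/Vnmo = 1871/3953 = 0.473311
(x/Vnmo)^2 = 0.224024
t0^2 = 3.5344
sqrt(3.5344 + 0.224024) = 1.938665
dt = 1.938665 - 1.88 = 0.058665

0.058665


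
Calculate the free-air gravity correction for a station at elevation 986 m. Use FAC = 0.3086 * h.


FAC = 0.3086 * h
= 0.3086 * 986
= 304.2796 mGal

304.2796


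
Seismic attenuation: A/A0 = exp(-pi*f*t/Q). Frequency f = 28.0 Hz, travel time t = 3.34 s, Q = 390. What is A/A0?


pi*f*t/Q = pi*28.0*3.34/390 = 0.753338
A/A0 = exp(-0.753338) = 0.470793

0.470793


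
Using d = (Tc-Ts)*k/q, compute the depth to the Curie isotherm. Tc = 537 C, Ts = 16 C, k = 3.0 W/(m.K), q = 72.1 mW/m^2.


T_Curie - T_surf = 537 - 16 = 521 C
Convert q to W/m^2: 72.1 mW/m^2 = 0.0721 W/m^2
d = 521 * 3.0 / 0.0721 = 21678.22 m

21678.22


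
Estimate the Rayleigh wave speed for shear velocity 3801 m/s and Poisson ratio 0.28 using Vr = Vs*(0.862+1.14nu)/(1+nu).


Numerator factor = 0.862 + 1.14*0.28 = 1.1812
Denominator = 1 + 0.28 = 1.28
Vr = 3801 * 1.1812 / 1.28 = 3507.61 m/s

3507.61


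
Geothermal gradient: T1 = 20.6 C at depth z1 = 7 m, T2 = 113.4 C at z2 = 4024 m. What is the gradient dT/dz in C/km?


dT = 113.4 - 20.6 = 92.8 C
dz = 4024 - 7 = 4017 m
gradient = dT/dz * 1000 = 92.8/4017 * 1000 = 23.1018 C/km

23.1018


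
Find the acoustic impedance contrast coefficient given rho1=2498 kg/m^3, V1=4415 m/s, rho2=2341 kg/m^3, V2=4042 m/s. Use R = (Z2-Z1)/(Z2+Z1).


Z1 = 2498 * 4415 = 11028670
Z2 = 2341 * 4042 = 9462322
R = (9462322 - 11028670) / (9462322 + 11028670) = -1566348 / 20490992 = -0.0764

-0.0764


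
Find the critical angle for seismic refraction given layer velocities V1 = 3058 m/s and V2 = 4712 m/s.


V1/V2 = 3058/4712 = 0.648981
theta_c = arcsin(0.648981) = 40.4648 degrees

40.4648


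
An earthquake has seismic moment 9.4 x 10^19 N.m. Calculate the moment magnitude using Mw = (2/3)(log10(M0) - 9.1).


log10(M0) = log10(9.4 x 10^19) = 19.9731
Mw = 2/3 * (19.9731 - 9.1)
= 2/3 * 10.8731
= 7.25

7.25


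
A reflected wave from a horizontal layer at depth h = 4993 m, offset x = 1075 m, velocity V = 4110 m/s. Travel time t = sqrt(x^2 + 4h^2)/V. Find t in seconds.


x^2 + 4h^2 = 1075^2 + 4*4993^2 = 1155625 + 99720196 = 100875821
sqrt(100875821) = 10043.6956
t = 10043.6956 / 4110 = 2.4437 s

2.4437


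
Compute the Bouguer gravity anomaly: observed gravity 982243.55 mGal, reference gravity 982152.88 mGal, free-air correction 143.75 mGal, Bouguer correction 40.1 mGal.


BA = g_obs - g_ref + FAC - BC
= 982243.55 - 982152.88 + 143.75 - 40.1
= 194.32 mGal

194.32


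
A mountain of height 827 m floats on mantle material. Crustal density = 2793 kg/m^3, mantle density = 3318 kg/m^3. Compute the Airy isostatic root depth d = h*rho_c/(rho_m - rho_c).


rho_m - rho_c = 3318 - 2793 = 525
d = 827 * 2793 / 525
= 2309811 / 525
= 4399.64 m

4399.64


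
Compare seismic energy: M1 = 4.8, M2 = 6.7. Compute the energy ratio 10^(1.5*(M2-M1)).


M2 - M1 = 6.7 - 4.8 = 1.9
1.5 * 1.9 = 2.85
ratio = 10^2.85 = 707.95

707.95


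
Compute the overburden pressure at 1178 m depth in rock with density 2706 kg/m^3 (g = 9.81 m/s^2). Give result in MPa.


P = rho * g * z / 1e6
= 2706 * 9.81 * 1178 / 1e6
= 31271023.08 / 1e6
= 31.271 MPa

31.271


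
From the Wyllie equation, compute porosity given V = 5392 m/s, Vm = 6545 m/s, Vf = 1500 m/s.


1/V - 1/Vm = 1/5392 - 1/6545 = 3.267e-05
1/Vf - 1/Vm = 1/1500 - 1/6545 = 0.00051388
phi = 3.267e-05 / 0.00051388 = 0.0636

0.0636


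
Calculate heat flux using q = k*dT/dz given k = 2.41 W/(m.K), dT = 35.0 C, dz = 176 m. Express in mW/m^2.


q = k * dT / dz * 1000
= 2.41 * 35.0 / 176 * 1000
= 0.479261 * 1000
= 479.2614 mW/m^2

479.2614


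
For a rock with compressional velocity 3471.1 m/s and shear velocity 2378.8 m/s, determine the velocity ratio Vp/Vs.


Vp/Vs = 3471.1 / 2378.8
= 1.4592

1.4592


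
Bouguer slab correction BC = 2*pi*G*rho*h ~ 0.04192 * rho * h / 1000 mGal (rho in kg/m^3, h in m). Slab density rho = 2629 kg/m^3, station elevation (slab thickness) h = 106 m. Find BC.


BC = 0.04192 * rho * h / 1000
= 0.04192 * 2629 * 106 / 1000
= 11.682 mGal

11.682


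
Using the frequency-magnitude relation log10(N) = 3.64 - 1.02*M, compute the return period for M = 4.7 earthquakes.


log10(N) = 3.64 - 1.02*4.7 = -1.154
N = 10^-1.154 = 0.070146
T = 1/N = 1/0.070146 = 14.2561 years

14.2561


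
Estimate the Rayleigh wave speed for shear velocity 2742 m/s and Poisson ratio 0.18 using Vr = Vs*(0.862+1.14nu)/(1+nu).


Numerator factor = 0.862 + 1.14*0.18 = 1.0672
Denominator = 1 + 0.18 = 1.18
Vr = 2742 * 1.0672 / 1.18 = 2479.88 m/s

2479.88


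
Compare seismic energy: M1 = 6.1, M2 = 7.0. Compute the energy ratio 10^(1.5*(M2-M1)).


M2 - M1 = 7.0 - 6.1 = 0.9
1.5 * 0.9 = 1.35
ratio = 10^1.35 = 22.39

22.39


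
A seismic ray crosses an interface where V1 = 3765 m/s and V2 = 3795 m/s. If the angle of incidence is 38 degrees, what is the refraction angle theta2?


sin(theta1) = sin(38 deg) = 0.615661
sin(theta2) = V2/V1 * sin(theta1) = 3795/3765 * 0.615661 = 0.620567
theta2 = arcsin(0.620567) = 38.3576 degrees

38.3576


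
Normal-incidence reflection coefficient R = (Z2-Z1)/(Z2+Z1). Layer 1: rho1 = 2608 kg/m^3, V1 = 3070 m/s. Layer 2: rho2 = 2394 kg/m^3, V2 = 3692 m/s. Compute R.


Z1 = 2608 * 3070 = 8006560
Z2 = 2394 * 3692 = 8838648
R = (8838648 - 8006560) / (8838648 + 8006560) = 832088 / 16845208 = 0.0494

0.0494


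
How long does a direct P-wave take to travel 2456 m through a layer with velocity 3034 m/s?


t = x / V
= 2456 / 3034
= 0.8095 s

0.8095


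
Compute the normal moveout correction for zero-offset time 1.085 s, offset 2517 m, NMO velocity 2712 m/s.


x/Vnmo = 2517/2712 = 0.928097
(x/Vnmo)^2 = 0.861365
t0^2 = 1.177225
sqrt(1.177225 + 0.861365) = 1.427792
dt = 1.427792 - 1.085 = 0.342792

0.342792


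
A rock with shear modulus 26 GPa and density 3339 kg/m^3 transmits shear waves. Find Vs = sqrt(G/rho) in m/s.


Convert G to Pa: G = 26e9 Pa
Compute G/rho = 26e9 / 3339 = 7786762.5037
Vs = sqrt(7786762.5037) = 2790.48 m/s

2790.48


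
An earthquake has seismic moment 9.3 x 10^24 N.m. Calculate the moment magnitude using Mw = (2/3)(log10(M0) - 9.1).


log10(M0) = log10(9.3 x 10^24) = 24.9685
Mw = 2/3 * (24.9685 - 9.1)
= 2/3 * 15.8685
= 10.58

10.58


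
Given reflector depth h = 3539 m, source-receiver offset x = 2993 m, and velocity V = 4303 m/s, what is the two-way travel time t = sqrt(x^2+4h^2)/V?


x^2 + 4h^2 = 2993^2 + 4*3539^2 = 8958049 + 50098084 = 59056133
sqrt(59056133) = 7684.7988
t = 7684.7988 / 4303 = 1.7859 s

1.7859


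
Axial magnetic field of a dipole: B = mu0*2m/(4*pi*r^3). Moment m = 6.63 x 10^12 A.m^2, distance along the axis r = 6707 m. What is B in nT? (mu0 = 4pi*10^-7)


m = 6.63 x 10^12 = 6630000000000 A.m^2
2m = 13260000000000 A.m^2
r^3 = 6707^3 = 301706675243
B = (4pi*10^-7) * 13260000000000 / (4*pi * 301706675243) * 1e9
= 16663007.43464 / 3791357897929.64 * 1e9
= 4394.9972 nT

4394.9972


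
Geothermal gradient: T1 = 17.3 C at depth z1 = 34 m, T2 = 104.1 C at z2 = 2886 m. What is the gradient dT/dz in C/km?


dT = 104.1 - 17.3 = 86.8 C
dz = 2886 - 34 = 2852 m
gradient = dT/dz * 1000 = 86.8/2852 * 1000 = 30.4348 C/km

30.4348


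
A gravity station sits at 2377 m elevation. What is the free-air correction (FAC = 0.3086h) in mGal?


FAC = 0.3086 * h
= 0.3086 * 2377
= 733.5422 mGal

733.5422


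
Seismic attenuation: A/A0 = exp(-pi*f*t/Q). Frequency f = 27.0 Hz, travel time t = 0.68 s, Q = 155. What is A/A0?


pi*f*t/Q = pi*27.0*0.68/155 = 0.372127
A/A0 = exp(-0.372127) = 0.689267

0.689267


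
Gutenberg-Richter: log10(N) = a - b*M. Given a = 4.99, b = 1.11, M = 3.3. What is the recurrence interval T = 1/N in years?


log10(N) = 4.99 - 1.11*3.3 = 1.327
N = 10^1.327 = 21.232445
T = 1/N = 1/21.232445 = 0.0471 years

0.0471


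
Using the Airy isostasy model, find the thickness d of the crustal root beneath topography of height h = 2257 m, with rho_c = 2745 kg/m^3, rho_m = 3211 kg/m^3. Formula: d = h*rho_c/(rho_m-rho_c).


rho_m - rho_c = 3211 - 2745 = 466
d = 2257 * 2745 / 466
= 6195465 / 466
= 13294.99 m

13294.99


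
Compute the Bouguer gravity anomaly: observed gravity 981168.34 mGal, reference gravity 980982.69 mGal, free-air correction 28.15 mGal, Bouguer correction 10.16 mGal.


BA = g_obs - g_ref + FAC - BC
= 981168.34 - 980982.69 + 28.15 - 10.16
= 203.64 mGal

203.64


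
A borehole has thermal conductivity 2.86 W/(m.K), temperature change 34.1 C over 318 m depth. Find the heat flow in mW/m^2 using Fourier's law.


q = k * dT / dz * 1000
= 2.86 * 34.1 / 318 * 1000
= 0.306686 * 1000
= 306.6855 mW/m^2

306.6855


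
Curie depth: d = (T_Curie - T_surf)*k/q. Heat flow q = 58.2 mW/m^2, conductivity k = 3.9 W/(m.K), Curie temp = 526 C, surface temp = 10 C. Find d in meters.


T_Curie - T_surf = 526 - 10 = 516 C
Convert q to W/m^2: 58.2 mW/m^2 = 0.0582 W/m^2
d = 516 * 3.9 / 0.0582 = 34577.32 m

34577.32


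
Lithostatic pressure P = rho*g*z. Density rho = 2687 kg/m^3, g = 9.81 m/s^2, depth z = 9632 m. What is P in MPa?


P = rho * g * z / 1e6
= 2687 * 9.81 * 9632 / 1e6
= 253894415.04 / 1e6
= 253.8944 MPa

253.8944


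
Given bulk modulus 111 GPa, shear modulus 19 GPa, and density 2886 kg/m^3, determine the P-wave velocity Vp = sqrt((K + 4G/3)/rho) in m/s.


First compute the effective modulus:
K + 4G/3 = 111e9 + 4*19e9/3 = 136333333333.33 Pa
Then divide by density:
136333333333.33 / 2886 = 47239547.2395 Pa/(kg/m^3)
Take the square root:
Vp = sqrt(47239547.2395) = 6873.1 m/s

6873.1


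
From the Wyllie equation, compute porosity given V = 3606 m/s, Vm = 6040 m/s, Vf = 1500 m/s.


1/V - 1/Vm = 1/3606 - 1/6040 = 0.00011175
1/Vf - 1/Vm = 1/1500 - 1/6040 = 0.0005011
phi = 0.00011175 / 0.0005011 = 0.223

0.223


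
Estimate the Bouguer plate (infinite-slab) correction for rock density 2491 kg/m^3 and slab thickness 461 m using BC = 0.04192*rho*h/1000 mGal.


BC = 0.04192 * rho * h / 1000
= 0.04192 * 2491 * 461 / 1000
= 48.1389 mGal

48.1389


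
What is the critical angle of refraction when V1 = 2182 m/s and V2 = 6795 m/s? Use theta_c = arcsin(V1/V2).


V1/V2 = 2182/6795 = 0.321118
theta_c = arcsin(0.321118) = 18.7306 degrees

18.7306


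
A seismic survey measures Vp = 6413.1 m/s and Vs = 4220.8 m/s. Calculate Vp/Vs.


Vp/Vs = 6413.1 / 4220.8
= 1.5194

1.5194


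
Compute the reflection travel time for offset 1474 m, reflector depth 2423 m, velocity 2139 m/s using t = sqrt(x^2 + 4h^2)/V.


x^2 + 4h^2 = 1474^2 + 4*2423^2 = 2172676 + 23483716 = 25656392
sqrt(25656392) = 5065.2139
t = 5065.2139 / 2139 = 2.368 s

2.368


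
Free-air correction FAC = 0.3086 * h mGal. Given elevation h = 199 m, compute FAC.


FAC = 0.3086 * h
= 0.3086 * 199
= 61.4114 mGal

61.4114


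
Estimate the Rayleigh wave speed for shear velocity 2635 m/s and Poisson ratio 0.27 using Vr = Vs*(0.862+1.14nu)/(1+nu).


Numerator factor = 0.862 + 1.14*0.27 = 1.1698
Denominator = 1 + 0.27 = 1.27
Vr = 2635 * 1.1698 / 1.27 = 2427.1 m/s

2427.1


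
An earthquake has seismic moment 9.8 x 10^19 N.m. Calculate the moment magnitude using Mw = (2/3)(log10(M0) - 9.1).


log10(M0) = log10(9.8 x 10^19) = 19.9912
Mw = 2/3 * (19.9912 - 9.1)
= 2/3 * 10.8912
= 7.26

7.26


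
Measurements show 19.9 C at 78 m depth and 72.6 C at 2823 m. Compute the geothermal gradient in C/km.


dT = 72.6 - 19.9 = 52.7 C
dz = 2823 - 78 = 2745 m
gradient = dT/dz * 1000 = 52.7/2745 * 1000 = 19.1985 C/km

19.1985


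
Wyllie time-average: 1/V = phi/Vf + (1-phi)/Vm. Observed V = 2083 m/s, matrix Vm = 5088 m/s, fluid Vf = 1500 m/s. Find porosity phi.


1/V - 1/Vm = 1/2083 - 1/5088 = 0.00028354
1/Vf - 1/Vm = 1/1500 - 1/5088 = 0.00047013
phi = 0.00028354 / 0.00047013 = 0.6031

0.6031


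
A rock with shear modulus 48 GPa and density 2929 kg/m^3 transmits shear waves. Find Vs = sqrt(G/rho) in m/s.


Convert G to Pa: G = 48e9 Pa
Compute G/rho = 48e9 / 2929 = 16387845.6811
Vs = sqrt(16387845.6811) = 4048.19 m/s

4048.19


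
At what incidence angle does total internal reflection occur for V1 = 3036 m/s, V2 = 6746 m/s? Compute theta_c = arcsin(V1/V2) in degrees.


V1/V2 = 3036/6746 = 0.450044
theta_c = arcsin(0.450044) = 26.7465 degrees

26.7465


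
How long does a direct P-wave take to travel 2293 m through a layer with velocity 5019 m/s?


t = x / V
= 2293 / 5019
= 0.4569 s

0.4569


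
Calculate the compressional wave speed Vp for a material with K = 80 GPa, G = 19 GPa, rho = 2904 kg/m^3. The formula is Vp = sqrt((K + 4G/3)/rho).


First compute the effective modulus:
K + 4G/3 = 80e9 + 4*19e9/3 = 105333333333.33 Pa
Then divide by density:
105333333333.33 / 2904 = 36271808.9991 Pa/(kg/m^3)
Take the square root:
Vp = sqrt(36271808.9991) = 6022.61 m/s

6022.61


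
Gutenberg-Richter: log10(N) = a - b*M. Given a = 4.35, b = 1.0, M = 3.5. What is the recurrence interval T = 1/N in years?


log10(N) = 4.35 - 1.0*3.5 = 0.85
N = 10^0.85 = 7.079458
T = 1/N = 1/7.079458 = 0.1413 years

0.1413


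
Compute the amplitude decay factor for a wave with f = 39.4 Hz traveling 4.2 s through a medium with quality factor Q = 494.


pi*f*t/Q = pi*39.4*4.2/494 = 1.05237
A/A0 = exp(-1.05237) = 0.349109

0.349109


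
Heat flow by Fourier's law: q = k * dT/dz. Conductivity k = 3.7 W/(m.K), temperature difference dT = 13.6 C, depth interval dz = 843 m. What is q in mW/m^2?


q = k * dT / dz * 1000
= 3.7 * 13.6 / 843 * 1000
= 0.059692 * 1000
= 59.6916 mW/m^2

59.6916


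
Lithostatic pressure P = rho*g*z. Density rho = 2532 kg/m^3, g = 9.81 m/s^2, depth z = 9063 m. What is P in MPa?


P = rho * g * z / 1e6
= 2532 * 9.81 * 9063 / 1e6
= 225115131.96 / 1e6
= 225.1151 MPa

225.1151


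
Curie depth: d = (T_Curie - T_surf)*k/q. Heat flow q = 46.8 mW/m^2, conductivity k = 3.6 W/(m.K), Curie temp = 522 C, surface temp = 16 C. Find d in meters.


T_Curie - T_surf = 522 - 16 = 506 C
Convert q to W/m^2: 46.8 mW/m^2 = 0.0468 W/m^2
d = 506 * 3.6 / 0.0468 = 38923.08 m

38923.08


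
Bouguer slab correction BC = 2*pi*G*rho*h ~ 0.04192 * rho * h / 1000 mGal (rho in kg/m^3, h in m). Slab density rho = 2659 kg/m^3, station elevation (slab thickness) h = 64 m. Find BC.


BC = 0.04192 * rho * h / 1000
= 0.04192 * 2659 * 64 / 1000
= 7.1338 mGal

7.1338


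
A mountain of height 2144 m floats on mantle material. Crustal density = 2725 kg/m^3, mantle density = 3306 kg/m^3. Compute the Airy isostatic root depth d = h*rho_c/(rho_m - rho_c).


rho_m - rho_c = 3306 - 2725 = 581
d = 2144 * 2725 / 581
= 5842400 / 581
= 10055.77 m

10055.77


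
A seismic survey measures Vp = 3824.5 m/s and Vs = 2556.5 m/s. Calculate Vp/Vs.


Vp/Vs = 3824.5 / 2556.5
= 1.496

1.496


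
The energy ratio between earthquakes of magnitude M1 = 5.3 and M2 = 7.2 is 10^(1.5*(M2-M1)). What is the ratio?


M2 - M1 = 7.2 - 5.3 = 1.9
1.5 * 1.9 = 2.85
ratio = 10^2.85 = 707.95

707.95


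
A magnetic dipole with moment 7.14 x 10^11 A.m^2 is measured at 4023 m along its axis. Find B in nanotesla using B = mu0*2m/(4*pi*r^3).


m = 7.14 x 10^11 = 714000000000 A.m^2
2m = 1428000000000 A.m^2
r^3 = 4023^3 = 65110360167
B = (4pi*10^-7) * 1428000000000 / (4*pi * 65110360167) * 1e9
= 1794477.72373 / 818200916692.93 * 1e9
= 2193.1994 nT

2193.1994


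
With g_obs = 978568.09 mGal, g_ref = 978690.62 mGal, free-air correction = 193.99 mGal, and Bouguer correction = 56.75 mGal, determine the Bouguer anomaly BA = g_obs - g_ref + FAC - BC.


BA = g_obs - g_ref + FAC - BC
= 978568.09 - 978690.62 + 193.99 - 56.75
= 14.71 mGal

14.71


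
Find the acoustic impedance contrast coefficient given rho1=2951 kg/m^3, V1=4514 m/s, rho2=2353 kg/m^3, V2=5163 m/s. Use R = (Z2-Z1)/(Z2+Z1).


Z1 = 2951 * 4514 = 13320814
Z2 = 2353 * 5163 = 12148539
R = (12148539 - 13320814) / (12148539 + 13320814) = -1172275 / 25469353 = -0.046

-0.046


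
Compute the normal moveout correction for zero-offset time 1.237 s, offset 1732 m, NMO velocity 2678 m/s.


x/Vnmo = 1732/2678 = 0.646751
(x/Vnmo)^2 = 0.418287
t0^2 = 1.530169
sqrt(1.530169 + 0.418287) = 1.395871
dt = 1.395871 - 1.237 = 0.158871

0.158871


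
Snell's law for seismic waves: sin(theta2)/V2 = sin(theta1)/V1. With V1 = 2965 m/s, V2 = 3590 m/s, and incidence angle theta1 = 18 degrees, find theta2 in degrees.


sin(theta1) = sin(18 deg) = 0.309017
sin(theta2) = V2/V1 * sin(theta1) = 3590/2965 * 0.309017 = 0.374155
theta2 = arcsin(0.374155) = 21.9721 degrees

21.9721


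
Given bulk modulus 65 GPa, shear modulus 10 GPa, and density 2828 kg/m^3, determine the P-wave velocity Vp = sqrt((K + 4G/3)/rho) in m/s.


First compute the effective modulus:
K + 4G/3 = 65e9 + 4*10e9/3 = 78333333333.33 Pa
Then divide by density:
78333333333.33 / 2828 = 27699198.4913 Pa/(kg/m^3)
Take the square root:
Vp = sqrt(27699198.4913) = 5263.0 m/s

5263.0


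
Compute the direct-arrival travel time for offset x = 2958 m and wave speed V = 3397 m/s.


t = x / V
= 2958 / 3397
= 0.8708 s

0.8708


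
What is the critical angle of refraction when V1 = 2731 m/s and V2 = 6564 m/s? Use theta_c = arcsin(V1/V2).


V1/V2 = 2731/6564 = 0.416057
theta_c = arcsin(0.416057) = 24.5859 degrees

24.5859


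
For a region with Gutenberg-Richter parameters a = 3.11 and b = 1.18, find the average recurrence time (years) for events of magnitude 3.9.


log10(N) = 3.11 - 1.18*3.9 = -1.492
N = 10^-1.492 = 0.032211
T = 1/N = 1/0.032211 = 31.0456 years

31.0456


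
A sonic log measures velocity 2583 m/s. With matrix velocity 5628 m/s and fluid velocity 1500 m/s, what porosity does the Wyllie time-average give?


1/V - 1/Vm = 1/2583 - 1/5628 = 0.00020946
1/Vf - 1/Vm = 1/1500 - 1/5628 = 0.00048898
phi = 0.00020946 / 0.00048898 = 0.4284

0.4284


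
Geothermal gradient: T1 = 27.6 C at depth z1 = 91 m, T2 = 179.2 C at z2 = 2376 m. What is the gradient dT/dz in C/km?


dT = 179.2 - 27.6 = 151.6 C
dz = 2376 - 91 = 2285 m
gradient = dT/dz * 1000 = 151.6/2285 * 1000 = 66.3457 C/km

66.3457


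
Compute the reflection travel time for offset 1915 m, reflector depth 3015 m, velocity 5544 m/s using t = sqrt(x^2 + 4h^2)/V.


x^2 + 4h^2 = 1915^2 + 4*3015^2 = 3667225 + 36360900 = 40028125
sqrt(40028125) = 6326.7784
t = 6326.7784 / 5544 = 1.1412 s

1.1412


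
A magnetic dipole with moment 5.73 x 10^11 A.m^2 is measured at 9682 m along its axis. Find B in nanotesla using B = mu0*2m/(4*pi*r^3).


m = 5.73 x 10^11 = 573000000000 A.m^2
2m = 1146000000000 A.m^2
r^3 = 9682^3 = 907601562568
B = (4pi*10^-7) * 1146000000000 / (4*pi * 907601562568) * 1e9
= 1440106.072406 / 11405257605400.98 * 1e9
= 126.2669 nT

126.2669


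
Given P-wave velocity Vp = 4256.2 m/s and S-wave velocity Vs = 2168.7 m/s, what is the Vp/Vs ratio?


Vp/Vs = 4256.2 / 2168.7
= 1.9626

1.9626


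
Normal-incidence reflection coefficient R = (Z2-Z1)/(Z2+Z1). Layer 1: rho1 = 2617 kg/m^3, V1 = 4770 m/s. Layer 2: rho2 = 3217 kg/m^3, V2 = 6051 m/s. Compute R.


Z1 = 2617 * 4770 = 12483090
Z2 = 3217 * 6051 = 19466067
R = (19466067 - 12483090) / (19466067 + 12483090) = 6982977 / 31949157 = 0.2186

0.2186


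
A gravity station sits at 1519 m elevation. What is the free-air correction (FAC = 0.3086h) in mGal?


FAC = 0.3086 * h
= 0.3086 * 1519
= 468.7634 mGal

468.7634


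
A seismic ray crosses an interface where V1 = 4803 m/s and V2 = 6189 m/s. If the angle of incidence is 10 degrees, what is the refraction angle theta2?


sin(theta1) = sin(10 deg) = 0.173648
sin(theta2) = V2/V1 * sin(theta1) = 6189/4803 * 0.173648 = 0.223758
theta2 = arcsin(0.223758) = 12.9298 degrees

12.9298


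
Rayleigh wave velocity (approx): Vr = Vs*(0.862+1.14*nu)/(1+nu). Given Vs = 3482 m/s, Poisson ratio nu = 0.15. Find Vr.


Numerator factor = 0.862 + 1.14*0.15 = 1.033
Denominator = 1 + 0.15 = 1.15
Vr = 3482 * 1.033 / 1.15 = 3127.74 m/s

3127.74


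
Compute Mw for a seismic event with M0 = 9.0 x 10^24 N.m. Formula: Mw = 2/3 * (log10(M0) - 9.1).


log10(M0) = log10(9.0 x 10^24) = 24.9542
Mw = 2/3 * (24.9542 - 9.1)
= 2/3 * 15.8542
= 10.57

10.57


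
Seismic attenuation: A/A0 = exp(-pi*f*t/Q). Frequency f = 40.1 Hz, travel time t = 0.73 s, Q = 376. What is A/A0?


pi*f*t/Q = pi*40.1*0.73/376 = 0.244585
A/A0 = exp(-0.244585) = 0.78303

0.78303


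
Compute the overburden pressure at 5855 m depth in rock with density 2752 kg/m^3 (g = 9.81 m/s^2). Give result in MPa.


P = rho * g * z / 1e6
= 2752 * 9.81 * 5855 / 1e6
= 158068137.6 / 1e6
= 158.0681 MPa

158.0681


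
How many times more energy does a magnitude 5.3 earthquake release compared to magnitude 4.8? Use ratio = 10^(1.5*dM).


M2 - M1 = 5.3 - 4.8 = 0.5
1.5 * 0.5 = 0.75
ratio = 10^0.75 = 5.62

5.62


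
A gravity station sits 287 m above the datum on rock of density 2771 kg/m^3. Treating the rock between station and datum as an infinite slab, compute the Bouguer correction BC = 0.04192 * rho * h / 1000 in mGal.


BC = 0.04192 * rho * h / 1000
= 0.04192 * 2771 * 287 / 1000
= 33.338 mGal

33.338


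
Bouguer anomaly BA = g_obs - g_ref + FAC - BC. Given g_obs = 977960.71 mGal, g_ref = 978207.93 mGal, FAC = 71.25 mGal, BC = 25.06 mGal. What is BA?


BA = g_obs - g_ref + FAC - BC
= 977960.71 - 978207.93 + 71.25 - 25.06
= -201.03 mGal

-201.03


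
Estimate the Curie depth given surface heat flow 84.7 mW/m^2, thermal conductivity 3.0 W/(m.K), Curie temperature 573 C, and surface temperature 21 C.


T_Curie - T_surf = 573 - 21 = 552 C
Convert q to W/m^2: 84.7 mW/m^2 = 0.0847 W/m^2
d = 552 * 3.0 / 0.0847 = 19551.36 m

19551.36


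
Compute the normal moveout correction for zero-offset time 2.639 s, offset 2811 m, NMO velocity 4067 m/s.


x/Vnmo = 2811/4067 = 0.691173
(x/Vnmo)^2 = 0.47772
t0^2 = 6.964321
sqrt(6.964321 + 0.47772) = 2.72801
dt = 2.72801 - 2.639 = 0.08901

0.08901


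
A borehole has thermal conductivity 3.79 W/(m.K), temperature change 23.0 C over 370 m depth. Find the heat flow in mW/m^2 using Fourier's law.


q = k * dT / dz * 1000
= 3.79 * 23.0 / 370 * 1000
= 0.235595 * 1000
= 235.5946 mW/m^2

235.5946


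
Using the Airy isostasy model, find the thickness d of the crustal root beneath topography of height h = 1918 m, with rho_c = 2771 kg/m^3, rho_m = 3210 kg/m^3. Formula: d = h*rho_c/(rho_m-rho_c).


rho_m - rho_c = 3210 - 2771 = 439
d = 1918 * 2771 / 439
= 5314778 / 439
= 12106.56 m

12106.56


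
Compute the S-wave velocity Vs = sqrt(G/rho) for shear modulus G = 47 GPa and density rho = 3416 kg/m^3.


Convert G to Pa: G = 47e9 Pa
Compute G/rho = 47e9 / 3416 = 13758782.2014
Vs = sqrt(13758782.2014) = 3709.28 m/s

3709.28


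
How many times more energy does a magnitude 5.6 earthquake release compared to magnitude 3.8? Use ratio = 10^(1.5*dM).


M2 - M1 = 5.6 - 3.8 = 1.8
1.5 * 1.8 = 2.7
ratio = 10^2.7 = 501.19

501.19


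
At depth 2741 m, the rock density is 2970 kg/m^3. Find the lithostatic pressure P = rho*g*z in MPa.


P = rho * g * z / 1e6
= 2970 * 9.81 * 2741 / 1e6
= 79860953.7 / 1e6
= 79.861 MPa

79.861


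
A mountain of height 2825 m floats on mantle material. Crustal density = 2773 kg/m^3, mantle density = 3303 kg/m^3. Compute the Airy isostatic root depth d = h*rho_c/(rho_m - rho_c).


rho_m - rho_c = 3303 - 2773 = 530
d = 2825 * 2773 / 530
= 7833725 / 530
= 14780.61 m

14780.61


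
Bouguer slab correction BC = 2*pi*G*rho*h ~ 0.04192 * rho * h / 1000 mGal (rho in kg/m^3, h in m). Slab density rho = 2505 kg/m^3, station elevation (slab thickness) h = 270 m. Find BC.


BC = 0.04192 * rho * h / 1000
= 0.04192 * 2505 * 270 / 1000
= 28.3526 mGal

28.3526


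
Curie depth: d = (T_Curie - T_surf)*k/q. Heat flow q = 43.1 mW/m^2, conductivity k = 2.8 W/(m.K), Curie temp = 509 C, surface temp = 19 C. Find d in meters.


T_Curie - T_surf = 509 - 19 = 490 C
Convert q to W/m^2: 43.1 mW/m^2 = 0.0431 W/m^2
d = 490 * 2.8 / 0.0431 = 31832.95 m

31832.95


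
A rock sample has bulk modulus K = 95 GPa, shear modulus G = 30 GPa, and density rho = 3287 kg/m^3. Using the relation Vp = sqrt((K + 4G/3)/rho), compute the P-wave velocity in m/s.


First compute the effective modulus:
K + 4G/3 = 95e9 + 4*30e9/3 = 135000000000.0 Pa
Then divide by density:
135000000000.0 / 3287 = 41070885.3057 Pa/(kg/m^3)
Take the square root:
Vp = sqrt(41070885.3057) = 6408.66 m/s

6408.66


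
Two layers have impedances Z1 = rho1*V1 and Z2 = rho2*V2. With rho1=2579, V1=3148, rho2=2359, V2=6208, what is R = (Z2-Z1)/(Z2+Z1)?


Z1 = 2579 * 3148 = 8118692
Z2 = 2359 * 6208 = 14644672
R = (14644672 - 8118692) / (14644672 + 8118692) = 6525980 / 22763364 = 0.2867

0.2867


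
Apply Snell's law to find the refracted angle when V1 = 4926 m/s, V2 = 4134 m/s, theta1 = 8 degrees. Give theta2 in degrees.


sin(theta1) = sin(8 deg) = 0.139173
sin(theta2) = V2/V1 * sin(theta1) = 4134/4926 * 0.139173 = 0.116797
theta2 = arcsin(0.116797) = 6.7073 degrees

6.7073


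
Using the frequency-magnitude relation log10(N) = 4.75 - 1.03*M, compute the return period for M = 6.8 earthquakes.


log10(N) = 4.75 - 1.03*6.8 = -2.254
N = 10^-2.254 = 0.005572
T = 1/N = 1/0.005572 = 179.4734 years

179.4734


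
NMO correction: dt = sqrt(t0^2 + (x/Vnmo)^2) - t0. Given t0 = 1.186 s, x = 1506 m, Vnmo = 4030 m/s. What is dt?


x/Vnmo = 1506/4030 = 0.373697
(x/Vnmo)^2 = 0.13965
t0^2 = 1.406596
sqrt(1.406596 + 0.13965) = 1.243481
dt = 1.243481 - 1.186 = 0.057481

0.057481


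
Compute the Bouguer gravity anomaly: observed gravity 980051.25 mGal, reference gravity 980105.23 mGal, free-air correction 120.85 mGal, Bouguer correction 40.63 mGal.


BA = g_obs - g_ref + FAC - BC
= 980051.25 - 980105.23 + 120.85 - 40.63
= 26.24 mGal

26.24


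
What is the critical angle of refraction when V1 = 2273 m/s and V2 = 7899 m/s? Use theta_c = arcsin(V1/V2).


V1/V2 = 2273/7899 = 0.287758
theta_c = arcsin(0.287758) = 16.7238 degrees

16.7238


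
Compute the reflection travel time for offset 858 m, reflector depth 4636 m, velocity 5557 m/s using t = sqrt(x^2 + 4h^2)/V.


x^2 + 4h^2 = 858^2 + 4*4636^2 = 736164 + 85969984 = 86706148
sqrt(86706148) = 9311.6136
t = 9311.6136 / 5557 = 1.6757 s

1.6757


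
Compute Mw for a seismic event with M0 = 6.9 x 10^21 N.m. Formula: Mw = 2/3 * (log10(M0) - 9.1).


log10(M0) = log10(6.9 x 10^21) = 21.8388
Mw = 2/3 * (21.8388 - 9.1)
= 2/3 * 12.7388
= 8.49

8.49


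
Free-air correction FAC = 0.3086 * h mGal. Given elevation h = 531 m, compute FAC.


FAC = 0.3086 * h
= 0.3086 * 531
= 163.8666 mGal

163.8666


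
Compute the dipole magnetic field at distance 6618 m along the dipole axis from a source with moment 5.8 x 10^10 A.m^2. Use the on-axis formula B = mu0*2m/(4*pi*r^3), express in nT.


m = 5.8 x 10^10 = 58000000000 A.m^2
2m = 116000000000 A.m^2
r^3 = 6618^3 = 289854661032
B = (4pi*10^-7) * 116000000000 / (4*pi * 289854661032) * 1e9
= 145769.899127 / 3642421094827.56 * 1e9
= 40.0201 nT

40.0201


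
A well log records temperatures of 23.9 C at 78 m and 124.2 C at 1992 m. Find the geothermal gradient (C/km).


dT = 124.2 - 23.9 = 100.3 C
dz = 1992 - 78 = 1914 m
gradient = dT/dz * 1000 = 100.3/1914 * 1000 = 52.4033 C/km

52.4033


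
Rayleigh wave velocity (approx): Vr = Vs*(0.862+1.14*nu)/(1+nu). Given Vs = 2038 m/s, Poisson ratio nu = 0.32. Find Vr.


Numerator factor = 0.862 + 1.14*0.32 = 1.2268
Denominator = 1 + 0.32 = 1.32
Vr = 2038 * 1.2268 / 1.32 = 1894.1 m/s

1894.1


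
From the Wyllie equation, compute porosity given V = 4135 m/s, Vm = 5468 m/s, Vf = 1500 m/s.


1/V - 1/Vm = 1/4135 - 1/5468 = 5.896e-05
1/Vf - 1/Vm = 1/1500 - 1/5468 = 0.00048378
phi = 5.896e-05 / 0.00048378 = 0.1219

0.1219


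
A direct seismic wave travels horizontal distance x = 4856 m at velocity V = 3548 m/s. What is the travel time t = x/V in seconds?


t = x / V
= 4856 / 3548
= 1.3687 s

1.3687


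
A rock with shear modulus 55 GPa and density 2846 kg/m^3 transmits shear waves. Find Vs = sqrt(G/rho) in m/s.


Convert G to Pa: G = 55e9 Pa
Compute G/rho = 55e9 / 2846 = 19325368.9389
Vs = sqrt(19325368.9389) = 4396.06 m/s

4396.06


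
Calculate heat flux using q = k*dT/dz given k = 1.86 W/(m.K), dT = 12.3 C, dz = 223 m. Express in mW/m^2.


q = k * dT / dz * 1000
= 1.86 * 12.3 / 223 * 1000
= 0.102592 * 1000
= 102.5919 mW/m^2

102.5919


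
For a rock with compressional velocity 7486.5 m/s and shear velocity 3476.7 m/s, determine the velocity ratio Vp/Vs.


Vp/Vs = 7486.5 / 3476.7
= 2.1533

2.1533


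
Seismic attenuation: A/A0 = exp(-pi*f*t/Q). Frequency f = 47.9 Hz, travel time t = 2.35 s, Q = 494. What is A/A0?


pi*f*t/Q = pi*47.9*2.35/494 = 0.715857
A/A0 = exp(-0.715857) = 0.488773

0.488773


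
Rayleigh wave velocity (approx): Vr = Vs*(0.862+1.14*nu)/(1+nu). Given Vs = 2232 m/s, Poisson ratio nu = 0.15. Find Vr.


Numerator factor = 0.862 + 1.14*0.15 = 1.033
Denominator = 1 + 0.15 = 1.15
Vr = 2232 * 1.033 / 1.15 = 2004.92 m/s

2004.92


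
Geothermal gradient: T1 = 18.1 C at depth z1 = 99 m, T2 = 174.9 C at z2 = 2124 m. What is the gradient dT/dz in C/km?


dT = 174.9 - 18.1 = 156.8 C
dz = 2124 - 99 = 2025 m
gradient = dT/dz * 1000 = 156.8/2025 * 1000 = 77.4321 C/km

77.4321


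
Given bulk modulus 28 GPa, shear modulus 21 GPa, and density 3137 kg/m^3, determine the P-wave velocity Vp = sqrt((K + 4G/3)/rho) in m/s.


First compute the effective modulus:
K + 4G/3 = 28e9 + 4*21e9/3 = 56000000000.0 Pa
Then divide by density:
56000000000.0 / 3137 = 17851450.4303 Pa/(kg/m^3)
Take the square root:
Vp = sqrt(17851450.4303) = 4225.1 m/s

4225.1


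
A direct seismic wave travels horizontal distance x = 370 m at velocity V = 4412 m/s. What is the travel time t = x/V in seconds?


t = x / V
= 370 / 4412
= 0.0839 s

0.0839


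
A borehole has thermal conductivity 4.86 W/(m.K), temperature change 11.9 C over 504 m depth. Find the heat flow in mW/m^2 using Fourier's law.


q = k * dT / dz * 1000
= 4.86 * 11.9 / 504 * 1000
= 0.11475 * 1000
= 114.75 mW/m^2

114.75


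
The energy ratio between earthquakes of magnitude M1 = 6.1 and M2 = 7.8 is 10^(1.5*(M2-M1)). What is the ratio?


M2 - M1 = 7.8 - 6.1 = 1.7
1.5 * 1.7 = 2.55
ratio = 10^2.55 = 354.81

354.81


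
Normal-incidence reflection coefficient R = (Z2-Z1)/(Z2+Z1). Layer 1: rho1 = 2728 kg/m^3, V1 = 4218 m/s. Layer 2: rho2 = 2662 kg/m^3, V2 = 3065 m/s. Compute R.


Z1 = 2728 * 4218 = 11506704
Z2 = 2662 * 3065 = 8159030
R = (8159030 - 11506704) / (8159030 + 11506704) = -3347674 / 19665734 = -0.1702

-0.1702


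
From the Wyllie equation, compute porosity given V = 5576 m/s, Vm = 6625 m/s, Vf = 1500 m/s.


1/V - 1/Vm = 1/5576 - 1/6625 = 2.84e-05
1/Vf - 1/Vm = 1/1500 - 1/6625 = 0.00051572
phi = 2.84e-05 / 0.00051572 = 0.0551

0.0551


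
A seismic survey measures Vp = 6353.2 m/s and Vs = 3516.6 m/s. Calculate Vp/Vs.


Vp/Vs = 6353.2 / 3516.6
= 1.8066

1.8066


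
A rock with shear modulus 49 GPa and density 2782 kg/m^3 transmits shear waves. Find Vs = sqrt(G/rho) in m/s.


Convert G to Pa: G = 49e9 Pa
Compute G/rho = 49e9 / 2782 = 17613227.8936
Vs = sqrt(17613227.8936) = 4196.81 m/s

4196.81


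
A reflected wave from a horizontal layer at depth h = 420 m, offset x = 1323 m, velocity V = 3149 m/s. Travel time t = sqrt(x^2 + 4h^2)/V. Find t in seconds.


x^2 + 4h^2 = 1323^2 + 4*420^2 = 1750329 + 705600 = 2455929
sqrt(2455929) = 1567.1404
t = 1567.1404 / 3149 = 0.4977 s

0.4977


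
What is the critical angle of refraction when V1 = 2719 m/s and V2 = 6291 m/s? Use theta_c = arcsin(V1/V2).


V1/V2 = 2719/6291 = 0.432205
theta_c = arcsin(0.432205) = 25.6076 degrees

25.6076


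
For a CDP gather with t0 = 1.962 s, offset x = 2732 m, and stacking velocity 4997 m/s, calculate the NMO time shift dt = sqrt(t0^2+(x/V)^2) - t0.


x/Vnmo = 2732/4997 = 0.546728
(x/Vnmo)^2 = 0.298912
t0^2 = 3.849444
sqrt(3.849444 + 0.298912) = 2.036751
dt = 2.036751 - 1.962 = 0.074751

0.074751


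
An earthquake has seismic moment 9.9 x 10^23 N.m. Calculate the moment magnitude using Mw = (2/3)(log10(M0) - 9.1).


log10(M0) = log10(9.9 x 10^23) = 23.9956
Mw = 2/3 * (23.9956 - 9.1)
= 2/3 * 14.8956
= 9.93

9.93


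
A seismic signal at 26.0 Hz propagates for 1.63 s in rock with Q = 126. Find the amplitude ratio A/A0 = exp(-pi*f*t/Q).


pi*f*t/Q = pi*26.0*1.63/126 = 1.056672
A/A0 = exp(-1.056672) = 0.347611

0.347611


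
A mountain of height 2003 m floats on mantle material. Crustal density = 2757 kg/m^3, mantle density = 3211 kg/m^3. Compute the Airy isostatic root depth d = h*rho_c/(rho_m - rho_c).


rho_m - rho_c = 3211 - 2757 = 454
d = 2003 * 2757 / 454
= 5522271 / 454
= 12163.59 m

12163.59


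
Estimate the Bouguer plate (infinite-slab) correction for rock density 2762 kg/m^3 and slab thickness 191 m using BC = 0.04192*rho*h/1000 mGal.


BC = 0.04192 * rho * h / 1000
= 0.04192 * 2762 * 191 / 1000
= 22.1146 mGal

22.1146


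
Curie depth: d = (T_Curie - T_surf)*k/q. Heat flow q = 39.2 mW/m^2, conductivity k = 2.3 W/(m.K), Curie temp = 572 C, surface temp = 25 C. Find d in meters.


T_Curie - T_surf = 572 - 25 = 547 C
Convert q to W/m^2: 39.2 mW/m^2 = 0.0392 W/m^2
d = 547 * 2.3 / 0.0392 = 32094.39 m

32094.39


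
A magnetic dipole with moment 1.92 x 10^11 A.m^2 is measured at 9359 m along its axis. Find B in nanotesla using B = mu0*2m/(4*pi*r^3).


m = 1.92 x 10^11 = 192000000000 A.m^2
2m = 384000000000 A.m^2
r^3 = 9359^3 = 819763055279
B = (4pi*10^-7) * 384000000000 / (4*pi * 819763055279) * 1e9
= 482548.631591 / 10301446368595.32 * 1e9
= 46.8428 nT

46.8428


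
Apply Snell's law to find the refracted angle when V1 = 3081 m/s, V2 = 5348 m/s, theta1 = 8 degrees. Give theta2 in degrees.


sin(theta1) = sin(8 deg) = 0.139173
sin(theta2) = V2/V1 * sin(theta1) = 5348/3081 * 0.139173 = 0.241577
theta2 = arcsin(0.241577) = 13.9796 degrees

13.9796


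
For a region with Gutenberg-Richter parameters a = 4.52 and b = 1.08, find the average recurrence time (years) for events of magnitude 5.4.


log10(N) = 4.52 - 1.08*5.4 = -1.312
N = 10^-1.312 = 0.048753
T = 1/N = 1/0.048753 = 20.5116 years

20.5116


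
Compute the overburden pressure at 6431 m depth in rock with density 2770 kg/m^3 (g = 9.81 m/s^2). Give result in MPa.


P = rho * g * z / 1e6
= 2770 * 9.81 * 6431 / 1e6
= 174754064.7 / 1e6
= 174.7541 MPa

174.7541


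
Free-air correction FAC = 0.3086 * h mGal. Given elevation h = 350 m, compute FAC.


FAC = 0.3086 * h
= 0.3086 * 350
= 108.01 mGal

108.01


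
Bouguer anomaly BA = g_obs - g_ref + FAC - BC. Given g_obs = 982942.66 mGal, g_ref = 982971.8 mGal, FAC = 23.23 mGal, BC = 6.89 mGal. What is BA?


BA = g_obs - g_ref + FAC - BC
= 982942.66 - 982971.8 + 23.23 - 6.89
= -12.8 mGal

-12.8


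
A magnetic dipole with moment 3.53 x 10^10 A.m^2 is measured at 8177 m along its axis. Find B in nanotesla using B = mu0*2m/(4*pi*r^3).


m = 3.53 x 10^10 = 35300000000 A.m^2
2m = 70600000000 A.m^2
r^3 = 8177^3 = 546741441233
B = (4pi*10^-7) * 70600000000 / (4*pi * 546741441233) * 1e9
= 88718.576537 / 6870555580762.75 * 1e9
= 12.9129 nT

12.9129


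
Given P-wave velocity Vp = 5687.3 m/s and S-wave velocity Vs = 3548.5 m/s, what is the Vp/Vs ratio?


Vp/Vs = 5687.3 / 3548.5
= 1.6027

1.6027


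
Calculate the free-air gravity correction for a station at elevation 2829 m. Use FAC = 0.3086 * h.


FAC = 0.3086 * h
= 0.3086 * 2829
= 873.0294 mGal

873.0294


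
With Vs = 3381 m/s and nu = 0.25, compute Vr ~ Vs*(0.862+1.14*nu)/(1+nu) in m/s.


Numerator factor = 0.862 + 1.14*0.25 = 1.147
Denominator = 1 + 0.25 = 1.25
Vr = 3381 * 1.147 / 1.25 = 3102.41 m/s

3102.41


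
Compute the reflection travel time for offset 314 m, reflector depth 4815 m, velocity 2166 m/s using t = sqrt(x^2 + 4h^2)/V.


x^2 + 4h^2 = 314^2 + 4*4815^2 = 98596 + 92736900 = 92835496
sqrt(92835496) = 9635.1179
t = 9635.1179 / 2166 = 4.4483 s

4.4483


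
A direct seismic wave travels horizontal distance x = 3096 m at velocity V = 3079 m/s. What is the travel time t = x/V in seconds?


t = x / V
= 3096 / 3079
= 1.0055 s

1.0055


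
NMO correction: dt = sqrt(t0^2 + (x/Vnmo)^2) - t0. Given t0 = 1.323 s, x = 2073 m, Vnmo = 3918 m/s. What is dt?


x/Vnmo = 2073/3918 = 0.529096
(x/Vnmo)^2 = 0.279943
t0^2 = 1.750329
sqrt(1.750329 + 0.279943) = 1.424876
dt = 1.424876 - 1.323 = 0.101876

0.101876


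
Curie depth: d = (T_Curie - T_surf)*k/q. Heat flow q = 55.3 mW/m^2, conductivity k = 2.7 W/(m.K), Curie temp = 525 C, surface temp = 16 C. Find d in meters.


T_Curie - T_surf = 525 - 16 = 509 C
Convert q to W/m^2: 55.3 mW/m^2 = 0.0553 W/m^2
d = 509 * 2.7 / 0.0553 = 24851.72 m

24851.72


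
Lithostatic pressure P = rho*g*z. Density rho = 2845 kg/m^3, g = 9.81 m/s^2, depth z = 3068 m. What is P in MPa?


P = rho * g * z / 1e6
= 2845 * 9.81 * 3068 / 1e6
= 85626192.6 / 1e6
= 85.6262 MPa

85.6262


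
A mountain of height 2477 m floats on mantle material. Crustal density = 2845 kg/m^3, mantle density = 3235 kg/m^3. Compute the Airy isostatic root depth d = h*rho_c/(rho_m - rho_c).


rho_m - rho_c = 3235 - 2845 = 390
d = 2477 * 2845 / 390
= 7047065 / 390
= 18069.4 m

18069.4


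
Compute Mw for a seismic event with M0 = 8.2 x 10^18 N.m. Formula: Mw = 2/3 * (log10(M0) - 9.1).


log10(M0) = log10(8.2 x 10^18) = 18.9138
Mw = 2/3 * (18.9138 - 9.1)
= 2/3 * 9.8138
= 6.54

6.54


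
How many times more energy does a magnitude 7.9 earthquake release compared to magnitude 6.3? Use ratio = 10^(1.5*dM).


M2 - M1 = 7.9 - 6.3 = 1.6
1.5 * 1.6 = 2.4
ratio = 10^2.4 = 251.19

251.19


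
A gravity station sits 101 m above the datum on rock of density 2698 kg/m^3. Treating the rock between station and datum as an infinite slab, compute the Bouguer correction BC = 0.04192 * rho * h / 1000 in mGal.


BC = 0.04192 * rho * h / 1000
= 0.04192 * 2698 * 101 / 1000
= 11.4231 mGal

11.4231


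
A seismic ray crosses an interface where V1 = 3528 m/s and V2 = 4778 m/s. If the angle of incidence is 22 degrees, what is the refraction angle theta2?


sin(theta1) = sin(22 deg) = 0.374607
sin(theta2) = V2/V1 * sin(theta1) = 4778/3528 * 0.374607 = 0.507333
theta2 = arcsin(0.507333) = 30.4863 degrees

30.4863


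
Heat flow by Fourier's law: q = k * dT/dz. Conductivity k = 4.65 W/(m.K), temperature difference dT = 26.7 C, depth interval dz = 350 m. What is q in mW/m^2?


q = k * dT / dz * 1000
= 4.65 * 26.7 / 350 * 1000
= 0.354729 * 1000
= 354.7286 mW/m^2

354.7286


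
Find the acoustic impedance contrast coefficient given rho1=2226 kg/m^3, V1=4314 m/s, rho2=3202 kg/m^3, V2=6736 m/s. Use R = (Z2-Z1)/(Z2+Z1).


Z1 = 2226 * 4314 = 9602964
Z2 = 3202 * 6736 = 21568672
R = (21568672 - 9602964) / (21568672 + 9602964) = 11965708 / 31171636 = 0.3839

0.3839


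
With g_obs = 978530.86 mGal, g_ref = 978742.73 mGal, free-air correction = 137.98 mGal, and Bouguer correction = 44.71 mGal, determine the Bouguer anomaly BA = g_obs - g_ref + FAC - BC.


BA = g_obs - g_ref + FAC - BC
= 978530.86 - 978742.73 + 137.98 - 44.71
= -118.6 mGal

-118.6


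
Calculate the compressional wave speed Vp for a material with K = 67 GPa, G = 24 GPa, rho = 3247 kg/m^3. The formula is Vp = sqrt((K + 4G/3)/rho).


First compute the effective modulus:
K + 4G/3 = 67e9 + 4*24e9/3 = 99000000000.0 Pa
Then divide by density:
99000000000.0 / 3247 = 30489682.7841 Pa/(kg/m^3)
Take the square root:
Vp = sqrt(30489682.7841) = 5521.75 m/s

5521.75
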